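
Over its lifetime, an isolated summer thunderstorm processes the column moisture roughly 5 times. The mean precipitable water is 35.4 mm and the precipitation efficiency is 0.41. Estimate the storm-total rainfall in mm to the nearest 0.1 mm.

rainfall ≈ 72.6 mm

Each cycle deposits ε × PW = 0.41 × 35.4 = 14.514 mm.
Over 5 cycles: 5 × 14.514 = 72.6 mm.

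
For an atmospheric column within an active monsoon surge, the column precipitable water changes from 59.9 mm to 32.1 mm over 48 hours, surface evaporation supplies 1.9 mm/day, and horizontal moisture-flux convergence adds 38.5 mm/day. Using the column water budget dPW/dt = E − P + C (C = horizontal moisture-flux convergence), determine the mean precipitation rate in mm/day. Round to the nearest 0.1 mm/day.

dPW/dt = (32.1 − 59.9) mm / (48/24 day) = -13.900 mm/day.
P = E + C − dPW/dt = 1.9 + (38.5) − (-13.900) = 54.3 mm/day.

P ≈ 54.3 mm/day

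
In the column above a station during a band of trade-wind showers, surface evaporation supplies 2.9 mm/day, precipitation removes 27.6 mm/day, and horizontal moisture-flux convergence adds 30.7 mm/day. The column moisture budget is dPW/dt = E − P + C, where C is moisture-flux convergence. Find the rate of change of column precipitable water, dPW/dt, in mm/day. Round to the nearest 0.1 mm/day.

dPW/dt = E − P + C = 2.9 − 27.6 + (30.7) = 6.0 mm/day.

dPW/dt ≈ 6.0 mm/day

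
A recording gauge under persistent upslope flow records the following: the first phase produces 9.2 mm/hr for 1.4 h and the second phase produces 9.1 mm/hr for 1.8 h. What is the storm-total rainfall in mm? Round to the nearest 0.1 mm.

Total = Σ Rᵢ Δtᵢ = 9.2 × 1.4 + 9.1 × 1.8
      = 12.88 + 16.38 = 29.3 mm.

total ≈ 29.3 mm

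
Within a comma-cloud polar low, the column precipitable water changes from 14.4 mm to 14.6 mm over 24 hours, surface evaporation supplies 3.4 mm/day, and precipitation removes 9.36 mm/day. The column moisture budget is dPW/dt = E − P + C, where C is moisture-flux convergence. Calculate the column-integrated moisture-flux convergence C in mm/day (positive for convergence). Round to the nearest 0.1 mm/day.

dPW/dt = (14.6 − 14.4) mm / (24/24 day) = +0.200 mm/day.
C = dPW/dt − E + P = (+0.200) − 3.4 + 9.36 = 6.2 mm/day.

C ≈ 6.2 mm/day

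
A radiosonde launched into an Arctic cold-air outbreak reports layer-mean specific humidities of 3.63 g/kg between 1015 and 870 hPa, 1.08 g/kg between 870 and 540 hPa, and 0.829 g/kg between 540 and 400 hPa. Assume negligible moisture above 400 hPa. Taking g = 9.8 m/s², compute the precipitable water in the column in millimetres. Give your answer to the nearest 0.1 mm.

Precipitable water is the column-integrated vapour mass per unit area: PW = (1/g) Σ q̄ Δp, with q in kg/kg and Δp in Pa (1 kg/m² of water = 1 mm).
Layer 1015–870 hPa: Δp = 145 hPa = 14500 Pa, q̄ = 0.00363 kg/kg → 0.00363 × 14500 / 9.8 = 5.37 mm
Layer 870–540 hPa: Δp = 330 hPa = 33000 Pa, q̄ = 0.00108 kg/kg → 0.00108 × 33000 / 9.8 = 3.64 mm
Layer 540–400 hPa: Δp = 140 hPa = 14000 Pa, q̄ = 0.000829 kg/kg → 0.000829 × 14000 / 9.8 = 1.18 mm
PW = 5.37 + 3.64 + 1.18 = 10.19 ≈ 10.2 mm.

PW ≈ 10.2 mm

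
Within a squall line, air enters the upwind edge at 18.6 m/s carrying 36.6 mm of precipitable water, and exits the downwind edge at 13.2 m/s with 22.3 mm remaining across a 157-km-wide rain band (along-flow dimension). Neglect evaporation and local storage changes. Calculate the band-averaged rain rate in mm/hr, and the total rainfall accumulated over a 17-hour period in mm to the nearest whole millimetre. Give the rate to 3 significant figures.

Column moisture flux per unit crosswind length is F = V × PW.
Inflow: F_in = 18.6 × 36.6 = 680.76 mm·m/s
Outflow: F_out = 13.2 × 22.3 = 294.36 mm·m/s
Steady-state rate R = (F_in − F_out)/L = (680.76 − 294.36) / 157000 m = 2.461e-03 mm/s.
R = 2.461e-03 × 3600 = 8.86 mm/hr.
Over 17 h: total = 8.86 × 17 = 150.62 ≈ 151 mm.

R ≈ 8.86 mm/hr; total ≈ 151 mm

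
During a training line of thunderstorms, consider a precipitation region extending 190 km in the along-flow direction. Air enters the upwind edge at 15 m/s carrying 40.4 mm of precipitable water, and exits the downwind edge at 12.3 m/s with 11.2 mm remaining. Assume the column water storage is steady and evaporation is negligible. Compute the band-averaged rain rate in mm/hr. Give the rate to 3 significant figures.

Column moisture flux per unit crosswind length is F = V × PW.
Inflow: F_in = 15 × 40.4 = 606 mm·m/s
Outflow: F_out = 12.3 × 11.2 = 137.76 mm·m/s
Steady-state rate R = (F_in − F_out)/L = (606 − 137.76) / 190000 m = 2.464e-03 mm/s.
R = 2.464e-03 × 3600 = 8.87 mm/hr.

R ≈ 8.87 mm/hr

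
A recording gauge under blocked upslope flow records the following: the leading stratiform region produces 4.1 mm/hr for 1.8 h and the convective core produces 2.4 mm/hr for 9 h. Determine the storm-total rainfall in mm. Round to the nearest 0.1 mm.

Total = Σ Rᵢ Δtᵢ = 4.1 × 1.8 + 2.4 × 9
      = 7.38 + 21.6 = 29.0 mm.

total ≈ 29.0 mm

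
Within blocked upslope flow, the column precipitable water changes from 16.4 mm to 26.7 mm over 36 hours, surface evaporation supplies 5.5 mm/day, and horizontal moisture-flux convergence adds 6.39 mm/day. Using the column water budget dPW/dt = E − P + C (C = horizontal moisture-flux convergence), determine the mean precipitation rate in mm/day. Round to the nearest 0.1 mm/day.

dPW/dt = (26.7 − 16.4) mm / (36/24 day) = +6.867 mm/day.
P = E + C − dPW/dt = 5.5 + (6.39) − (+6.867) = 5.0 mm/day.

P ≈ 5.0 mm/day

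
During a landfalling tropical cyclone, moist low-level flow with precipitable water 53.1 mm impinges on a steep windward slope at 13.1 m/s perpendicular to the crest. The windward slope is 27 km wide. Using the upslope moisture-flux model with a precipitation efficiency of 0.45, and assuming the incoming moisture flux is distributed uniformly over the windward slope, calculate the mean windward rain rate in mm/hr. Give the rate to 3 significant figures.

R ≈ 41.7 mm/hr

Incoming column moisture flux per unit ridge length: F = V × PW = 13.1 × 53.1 = 695.61 mm·m/s.
Spread over the 27 km slope with efficiency ε = 0.45: R = ε·F/W = 0.45 × 695.61 / 27000 m = 1.159e-02 mm/s.
R = 1.159e-02 × 3600 = 41.7 mm/hr.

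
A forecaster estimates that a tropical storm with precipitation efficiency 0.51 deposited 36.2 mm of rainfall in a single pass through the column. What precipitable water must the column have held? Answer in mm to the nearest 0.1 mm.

PW = rainfall / ε = 36.2 / 0.51 = 71.0 mm.

PW ≈ 71.0 mm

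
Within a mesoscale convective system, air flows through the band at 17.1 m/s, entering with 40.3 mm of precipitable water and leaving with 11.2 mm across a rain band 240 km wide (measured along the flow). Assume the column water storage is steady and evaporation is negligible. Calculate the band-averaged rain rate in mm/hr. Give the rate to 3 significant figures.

Column moisture flux per unit crosswind length is F = V × PW.
Inflow: F_in = 17.1 × 40.3 = 689.13 mm·m/s
Outflow: F_out = 17.1 × 11.2 = 191.52 mm·m/s
Steady-state rate R = (F_in − F_out)/L = (689.13 − 191.52) / 240000 m = 2.073e-03 mm/s.
R = 2.073e-03 × 3600 = 7.46 mm/hr.

R ≈ 7.46 mm/hr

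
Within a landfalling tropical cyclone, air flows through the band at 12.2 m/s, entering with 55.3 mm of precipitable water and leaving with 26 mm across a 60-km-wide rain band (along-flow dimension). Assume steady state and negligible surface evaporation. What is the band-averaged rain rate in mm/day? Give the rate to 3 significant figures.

Column moisture flux per unit crosswind length is F = V × PW.
Inflow: F_in = 12.2 × 55.3 = 674.66 mm·m/s
Outflow: F_out = 12.2 × 26 = 317.2 mm·m/s
Steady-state rate R = (F_in − F_out)/L = (674.66 − 317.2) / 60000 m = 5.958e-03 mm/s.
R = 5.958e-03 × 3600 × 24 = 515 mm/day.

R ≈ 515 mm/day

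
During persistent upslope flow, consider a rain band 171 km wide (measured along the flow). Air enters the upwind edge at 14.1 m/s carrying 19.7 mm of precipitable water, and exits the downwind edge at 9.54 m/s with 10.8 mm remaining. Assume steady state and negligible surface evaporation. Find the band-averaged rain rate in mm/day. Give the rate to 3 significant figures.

Column moisture flux per unit crosswind length is F = V × PW.
Inflow: F_in = 14.1 × 19.7 = 277.77 mm·m/s
Outflow: F_out = 9.54 × 10.8 = 103.032 mm·m/s
Steady-state rate R = (F_in − F_out)/L = (277.77 − 103.032) / 171000 m = 1.022e-03 mm/s.
R = 1.022e-03 × 3600 × 24 = 88.3 mm/day.

R ≈ 88.3 mm/day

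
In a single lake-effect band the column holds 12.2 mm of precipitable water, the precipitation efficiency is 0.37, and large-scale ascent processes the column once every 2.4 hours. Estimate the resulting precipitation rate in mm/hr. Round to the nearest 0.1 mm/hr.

Each overturning extracts ε × PW = 0.37 × 12.2 = 4.514 mm.
Rate = ε·PW / τ = 4.514 / 2.4 h = 1.9 mm/hr.

R ≈ 1.9 mm/hr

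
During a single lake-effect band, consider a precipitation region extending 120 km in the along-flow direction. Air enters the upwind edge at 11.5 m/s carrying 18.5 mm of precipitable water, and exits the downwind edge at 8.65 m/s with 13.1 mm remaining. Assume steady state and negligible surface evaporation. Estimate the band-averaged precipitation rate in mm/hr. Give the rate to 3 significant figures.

R ≈ 2.98 mm/hr

Column moisture flux per unit crosswind length is F = V × PW.
Inflow: F_in = 11.5 × 18.5 = 212.75 mm·m/s
Outflow: F_out = 8.65 × 13.1 = 113.315 mm·m/s
Steady-state rate R = (F_in − F_out)/L = (212.75 − 113.315) / 120000 m = 8.286e-04 mm/s.
R = 8.286e-04 × 3600 = 2.98 mm/hr.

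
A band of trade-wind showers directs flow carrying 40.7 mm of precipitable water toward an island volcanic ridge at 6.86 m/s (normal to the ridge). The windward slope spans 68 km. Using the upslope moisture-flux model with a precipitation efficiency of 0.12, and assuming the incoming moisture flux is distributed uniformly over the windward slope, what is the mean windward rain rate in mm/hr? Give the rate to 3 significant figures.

Incoming column moisture flux per unit ridge length: F = V × PW = 6.86 × 40.7 = 279.202 mm·m/s.
Spread over the 68 km slope with efficiency ε = 0.12: R = ε·F/W = 0.12 × 279.202 / 68000 m = 4.927e-04 mm/s.
R = 4.927e-04 × 3600 = 1.77 mm/hr.

R ≈ 1.77 mm/hr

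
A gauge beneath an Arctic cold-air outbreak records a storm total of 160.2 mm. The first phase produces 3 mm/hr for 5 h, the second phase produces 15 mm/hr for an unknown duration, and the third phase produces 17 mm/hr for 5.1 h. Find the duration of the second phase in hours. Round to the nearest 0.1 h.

duration ≈ 3.9 h

Known phases: 3 × 5 + 17 × 5.1 = 15 + 86.7 = 101.7 mm.
Remaining depth = 160.2 − 101.7 = 58.5 mm.
Duration = 58.5 / 15 = 3.9 h.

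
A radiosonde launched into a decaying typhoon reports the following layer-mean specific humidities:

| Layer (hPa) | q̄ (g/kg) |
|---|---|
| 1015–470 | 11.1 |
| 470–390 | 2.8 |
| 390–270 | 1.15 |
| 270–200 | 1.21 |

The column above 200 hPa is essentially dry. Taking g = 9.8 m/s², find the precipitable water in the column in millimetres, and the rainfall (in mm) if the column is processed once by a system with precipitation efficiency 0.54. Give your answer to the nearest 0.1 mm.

PW ≈ 66.3 mm; rainfall ≈ 35.8 mm

Precipitable water is the column-integrated vapour mass per unit area: PW = (1/g) Σ q̄ Δp, with q in kg/kg and Δp in Pa (1 kg/m² of water = 1 mm).
Layer 1015–470 hPa: Δp = 545 hPa = 54500 Pa, q̄ = 0.0111 kg/kg → 0.0111 × 54500 / 9.8 = 61.73 mm
Layer 470–390 hPa: Δp = 80 hPa = 8000 Pa, q̄ = 0.0028 kg/kg → 0.0028 × 8000 / 9.8 = 2.29 mm
Layer 390–270 hPa: Δp = 120 hPa = 12000 Pa, q̄ = 0.00115 kg/kg → 0.00115 × 12000 / 9.8 = 1.41 mm
Layer 270–200 hPa: Δp = 70 hPa = 7000 Pa, q̄ = 0.00121 kg/kg → 0.00121 × 7000 / 9.8 = 0.86 mm
PW = 61.73 + 2.29 + 1.41 + 0.86 = 66.29 ≈ 66.3 mm.
Rainfall = ε × PW = 0.54 × 66.3 = 35.8 mm.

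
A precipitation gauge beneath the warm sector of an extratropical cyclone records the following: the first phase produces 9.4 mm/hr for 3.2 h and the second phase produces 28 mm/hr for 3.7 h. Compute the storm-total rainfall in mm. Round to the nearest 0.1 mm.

total ≈ 133.7 mm

Total = Σ Rᵢ Δtᵢ = 9.4 × 3.2 + 28 × 3.7
      = 30.08 + 103.6 = 133.7 mm.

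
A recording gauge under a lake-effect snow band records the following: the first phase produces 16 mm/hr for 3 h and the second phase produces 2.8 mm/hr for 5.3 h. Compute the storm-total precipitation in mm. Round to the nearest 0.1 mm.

Total = Σ Rᵢ Δtᵢ = 16 × 3 + 2.8 × 5.3
      = 48 + 14.84 = 62.8 mm.

total ≈ 62.8 mm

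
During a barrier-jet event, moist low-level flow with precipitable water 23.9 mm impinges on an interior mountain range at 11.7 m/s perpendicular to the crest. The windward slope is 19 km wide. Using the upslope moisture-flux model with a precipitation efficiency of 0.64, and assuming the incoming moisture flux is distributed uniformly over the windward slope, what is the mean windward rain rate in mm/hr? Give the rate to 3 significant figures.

Incoming column moisture flux per unit ridge length: F = V × PW = 11.7 × 23.9 = 279.63 mm·m/s.
Spread over the 19 km slope with efficiency ε = 0.64: R = ε·F/W = 0.64 × 279.63 / 19000 m = 9.419e-03 mm/s.
R = 9.419e-03 × 3600 = 33.9 mm/hr.

R ≈ 33.9 mm/hr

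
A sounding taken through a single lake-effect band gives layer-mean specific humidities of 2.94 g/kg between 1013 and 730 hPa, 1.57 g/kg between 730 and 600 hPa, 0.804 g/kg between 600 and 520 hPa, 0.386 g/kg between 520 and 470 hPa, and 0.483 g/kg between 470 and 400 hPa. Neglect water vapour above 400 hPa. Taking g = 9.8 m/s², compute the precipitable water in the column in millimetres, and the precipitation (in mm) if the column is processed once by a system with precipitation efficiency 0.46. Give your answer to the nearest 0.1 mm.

Precipitable water is the column-integrated vapour mass per unit area: PW = (1/g) Σ q̄ Δp, with q in kg/kg and Δp in Pa (1 kg/m² of water = 1 mm).
Layer 1013–730 hPa: Δp = 283 hPa = 28300 Pa, q̄ = 0.00294 kg/kg → 0.00294 × 28300 / 9.8 = 8.49 mm
Layer 730–600 hPa: Δp = 130 hPa = 13000 Pa, q̄ = 0.00157 kg/kg → 0.00157 × 13000 / 9.8 = 2.08 mm
Layer 600–520 hPa: Δp = 80 hPa = 8000 Pa, q̄ = 0.000804 kg/kg → 0.000804 × 8000 / 9.8 = 0.66 mm
Layer 520–470 hPa: Δp = 50 hPa = 5000 Pa, q̄ = 0.000386 kg/kg → 0.000386 × 5000 / 9.8 = 0.20 mm
Layer 470–400 hPa: Δp = 70 hPa = 7000 Pa, q̄ = 0.000483 kg/kg → 0.000483 × 7000 / 9.8 = 0.35 mm
PW = 8.49 + 2.08 + 0.66 + 0.20 + 0.35 = 11.78 ≈ 11.8 mm.
Precipitation = ε × PW = 0.46 × 11.8 = 5.4 mm.

PW ≈ 11.8 mm; precipitation ≈ 5.4 mm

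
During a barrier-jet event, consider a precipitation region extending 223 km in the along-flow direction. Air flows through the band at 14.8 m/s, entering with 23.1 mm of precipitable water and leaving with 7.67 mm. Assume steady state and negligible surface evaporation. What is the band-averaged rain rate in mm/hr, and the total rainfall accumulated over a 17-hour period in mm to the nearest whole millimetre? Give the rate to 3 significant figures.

R ≈ 3.69 mm/hr; total ≈ 63 mm

Column moisture flux per unit crosswind length is F = V × PW.
Inflow: F_in = 14.8 × 23.1 = 341.88 mm·m/s
Outflow: F_out = 14.8 × 7.67 = 113.516 mm·m/s
Steady-state rate R = (F_in − F_out)/L = (341.88 − 113.516) / 223000 m = 1.024e-03 mm/s.
R = 1.024e-03 × 3600 = 3.69 mm/hr.
Over 17 h: total = 3.69 × 17 = 62.73 ≈ 63 mm.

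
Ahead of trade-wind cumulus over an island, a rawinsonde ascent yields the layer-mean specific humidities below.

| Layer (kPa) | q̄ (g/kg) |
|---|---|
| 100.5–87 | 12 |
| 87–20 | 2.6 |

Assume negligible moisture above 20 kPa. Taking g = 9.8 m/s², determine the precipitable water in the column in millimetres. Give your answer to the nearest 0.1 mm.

PW ≈ 34.3 mm

Precipitable water is the column-integrated vapour mass per unit area: PW = (1/g) Σ q̄ Δp, with q in kg/kg and Δp in Pa (1 kg/m² of water = 1 mm).
Layer 100.5–87 kPa: Δp = 135 hPa = 13500 Pa, q̄ = 0.012 kg/kg → 0.012 × 13500 / 9.8 = 16.53 mm
Layer 87–20 kPa: Δp = 670 hPa = 67000 Pa, q̄ = 0.0026 kg/kg → 0.0026 × 67000 / 9.8 = 17.78 mm
PW = 16.53 + 17.78 = 34.31 ≈ 34.3 mm.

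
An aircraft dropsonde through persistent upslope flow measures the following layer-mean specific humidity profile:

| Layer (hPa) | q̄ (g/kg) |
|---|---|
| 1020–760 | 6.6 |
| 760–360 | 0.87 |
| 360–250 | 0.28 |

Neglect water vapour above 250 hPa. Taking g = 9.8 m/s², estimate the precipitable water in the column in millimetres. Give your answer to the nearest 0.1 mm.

PW ≈ 21.4 mm

Precipitable water is the column-integrated vapour mass per unit area: PW = (1/g) Σ q̄ Δp, with q in kg/kg and Δp in Pa (1 kg/m² of water = 1 mm).
Layer 1020–760 hPa: Δp = 260 hPa = 26000 Pa, q̄ = 0.0066 kg/kg → 0.0066 × 26000 / 9.8 = 17.51 mm
Layer 760–360 hPa: Δp = 400 hPa = 40000 Pa, q̄ = 0.00087 kg/kg → 0.00087 × 40000 / 9.8 = 3.55 mm
Layer 360–250 hPa: Δp = 110 hPa = 11000 Pa, q̄ = 0.00028 kg/kg → 0.00028 × 11000 / 9.8 = 0.31 mm
PW = 17.51 + 3.55 + 0.31 = 21.37 ≈ 21.4 mm.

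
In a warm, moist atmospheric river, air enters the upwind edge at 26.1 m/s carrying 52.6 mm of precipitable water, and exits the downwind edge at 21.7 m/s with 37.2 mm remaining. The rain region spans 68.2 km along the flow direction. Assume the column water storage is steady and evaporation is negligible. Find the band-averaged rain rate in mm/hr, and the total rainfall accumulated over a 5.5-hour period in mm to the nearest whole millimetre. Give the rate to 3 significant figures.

R ≈ 29.9 mm/hr; total ≈ 164 mm

Column moisture flux per unit crosswind length is F = V × PW.
Inflow: F_in = 26.1 × 52.6 = 1372.86 mm·m/s
Outflow: F_out = 21.7 × 37.2 = 807.24 mm·m/s
Steady-state rate R = (F_in − F_out)/L = (1372.86 − 807.24) / 68200 m = 8.294e-03 mm/s.
R = 8.294e-03 × 3600 = 29.9 mm/hr.
Over 5.5 h: total = 29.9 × 5.5 = 164.45 ≈ 164 mm.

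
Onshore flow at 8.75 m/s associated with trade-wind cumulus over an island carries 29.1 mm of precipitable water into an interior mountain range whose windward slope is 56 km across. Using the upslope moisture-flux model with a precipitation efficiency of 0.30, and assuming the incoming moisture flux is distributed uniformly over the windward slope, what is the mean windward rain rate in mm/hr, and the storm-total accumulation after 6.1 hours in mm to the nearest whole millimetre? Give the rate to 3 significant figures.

R ≈ 4.91 mm/hr; total ≈ 30 mm

Incoming column moisture flux per unit ridge length: F = V × PW = 8.75 × 29.1 = 254.625 mm·m/s.
Spread over the 56 km slope with efficiency ε = 0.30: R = ε·F/W = 0.30 × 254.625 / 56000 m = 1.364e-03 mm/s.
R = 1.364e-03 × 3600 = 4.91 mm/hr.
Over 6.1 h: total = 4.91 × 6.1 = 29.951 ≈ 30 mm.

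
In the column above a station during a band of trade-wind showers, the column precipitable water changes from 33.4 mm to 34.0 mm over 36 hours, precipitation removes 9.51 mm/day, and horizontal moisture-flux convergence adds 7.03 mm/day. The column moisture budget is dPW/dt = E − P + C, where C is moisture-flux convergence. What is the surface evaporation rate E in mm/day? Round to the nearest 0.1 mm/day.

dPW/dt = (34.0 − 33.4) mm / (36/24 day) = +0.400 mm/day.
E = dPW/dt + P − C = (+0.400) + 9.51 − (7.03) = 2.9 mm/day.

E ≈ 2.9 mm/day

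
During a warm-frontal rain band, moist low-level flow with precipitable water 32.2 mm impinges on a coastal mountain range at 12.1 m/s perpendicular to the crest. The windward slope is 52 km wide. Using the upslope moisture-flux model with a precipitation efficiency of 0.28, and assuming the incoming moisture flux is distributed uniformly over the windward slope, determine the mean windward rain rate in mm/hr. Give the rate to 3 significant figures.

Incoming column moisture flux per unit ridge length: F = V × PW = 12.1 × 32.2 = 389.62 mm·m/s.
Spread over the 52 km slope with efficiency ε = 0.28: R = ε·F/W = 0.28 × 389.62 / 52000 m = 2.098e-03 mm/s.
R = 2.098e-03 × 3600 = 7.55 mm/hr.

R ≈ 7.55 mm/hr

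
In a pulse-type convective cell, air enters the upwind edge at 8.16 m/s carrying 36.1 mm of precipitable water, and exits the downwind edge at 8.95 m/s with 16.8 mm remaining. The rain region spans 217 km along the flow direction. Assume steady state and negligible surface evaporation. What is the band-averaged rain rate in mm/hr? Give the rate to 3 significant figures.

Column moisture flux per unit crosswind length is F = V × PW.
Inflow: F_in = 8.16 × 36.1 = 294.576 mm·m/s
Outflow: F_out = 8.95 × 16.8 = 150.36 mm·m/s
Steady-state rate R = (F_in − F_out)/L = (294.576 − 150.36) / 217000 m = 6.646e-04 mm/s.
R = 6.646e-04 × 3600 = 2.39 mm/hr.

R ≈ 2.39 mm/hr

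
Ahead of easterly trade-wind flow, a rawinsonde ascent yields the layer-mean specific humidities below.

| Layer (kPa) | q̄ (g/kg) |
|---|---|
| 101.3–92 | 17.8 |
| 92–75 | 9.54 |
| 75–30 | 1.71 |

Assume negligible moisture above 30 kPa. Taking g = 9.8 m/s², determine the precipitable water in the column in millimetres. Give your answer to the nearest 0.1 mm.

Precipitable water is the column-integrated vapour mass per unit area: PW = (1/g) Σ q̄ Δp, with q in kg/kg and Δp in Pa (1 kg/m² of water = 1 mm).
Layer 101.3–92 kPa: Δp = 93 hPa = 9300 Pa, q̄ = 0.0178 kg/kg → 0.0178 × 9300 / 9.8 = 16.89 mm
Layer 92–75 kPa: Δp = 170 hPa = 17000 Pa, q̄ = 0.00954 kg/kg → 0.00954 × 17000 / 9.8 = 16.55 mm
Layer 75–30 kPa: Δp = 450 hPa = 45000 Pa, q̄ = 0.00171 kg/kg → 0.00171 × 45000 / 9.8 = 7.85 mm
PW = 16.89 + 16.55 + 7.85 = 41.29 ≈ 41.3 mm.

PW ≈ 41.3 mm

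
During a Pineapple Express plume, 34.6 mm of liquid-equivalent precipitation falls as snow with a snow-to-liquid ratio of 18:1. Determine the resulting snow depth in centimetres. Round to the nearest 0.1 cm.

snow depth ≈ 62.3 cm

Snow depth = liquid × ratio = 34.6 mm × 18 = 622.8 mm = 62.3 cm.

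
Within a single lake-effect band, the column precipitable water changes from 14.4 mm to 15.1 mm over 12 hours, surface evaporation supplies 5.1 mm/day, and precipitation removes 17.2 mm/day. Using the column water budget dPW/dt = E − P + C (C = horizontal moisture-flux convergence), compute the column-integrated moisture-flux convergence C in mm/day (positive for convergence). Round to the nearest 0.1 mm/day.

C ≈ 13.5 mm/day

dPW/dt = (15.1 − 14.4) mm / (12/24 day) = +1.400 mm/day.
C = dPW/dt − E + P = (+1.400) − 5.1 + 17.2 = 13.5 mm/day.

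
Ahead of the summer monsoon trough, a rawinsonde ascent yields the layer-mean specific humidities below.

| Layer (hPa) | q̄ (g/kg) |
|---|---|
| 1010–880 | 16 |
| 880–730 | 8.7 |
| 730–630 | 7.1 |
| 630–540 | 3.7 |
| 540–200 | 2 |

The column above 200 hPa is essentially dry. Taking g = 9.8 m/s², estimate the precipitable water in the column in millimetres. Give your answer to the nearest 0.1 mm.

PW ≈ 52.1 mm

Precipitable water is the column-integrated vapour mass per unit area: PW = (1/g) Σ q̄ Δp, with q in kg/kg and Δp in Pa (1 kg/m² of water = 1 mm).
Layer 1010–880 hPa: Δp = 130 hPa = 13000 Pa, q̄ = 0.016 kg/kg → 0.016 × 13000 / 9.8 = 21.22 mm
Layer 880–730 hPa: Δp = 150 hPa = 15000 Pa, q̄ = 0.0087 kg/kg → 0.0087 × 15000 / 9.8 = 13.32 mm
Layer 730–630 hPa: Δp = 100 hPa = 10000 Pa, q̄ = 0.0071 kg/kg → 0.0071 × 10000 / 9.8 = 7.24 mm
Layer 630–540 hPa: Δp = 90 hPa = 9000 Pa, q̄ = 0.0037 kg/kg → 0.0037 × 9000 / 9.8 = 3.40 mm
Layer 540–200 hPa: Δp = 340 hPa = 34000 Pa, q̄ = 0.002 kg/kg → 0.002 × 34000 / 9.8 = 6.94 mm
PW = 21.22 + 13.32 + 7.24 + 3.40 + 6.94 = 52.12 ≈ 52.1 mm.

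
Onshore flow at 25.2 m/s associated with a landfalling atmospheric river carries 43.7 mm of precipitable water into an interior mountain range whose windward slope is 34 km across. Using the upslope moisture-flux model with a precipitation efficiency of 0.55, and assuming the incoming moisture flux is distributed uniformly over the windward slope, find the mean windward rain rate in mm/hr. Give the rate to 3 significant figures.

R ≈ 64.1 mm/hr

Incoming column moisture flux per unit ridge length: F = V × PW = 25.2 × 43.7 = 1101.24 mm·m/s.
Spread over the 34 km slope with efficiency ε = 0.55: R = ε·F/W = 0.55 × 1101.24 / 34000 m = 1.781e-02 mm/s.
R = 1.781e-02 × 3600 = 64.1 mm/hr.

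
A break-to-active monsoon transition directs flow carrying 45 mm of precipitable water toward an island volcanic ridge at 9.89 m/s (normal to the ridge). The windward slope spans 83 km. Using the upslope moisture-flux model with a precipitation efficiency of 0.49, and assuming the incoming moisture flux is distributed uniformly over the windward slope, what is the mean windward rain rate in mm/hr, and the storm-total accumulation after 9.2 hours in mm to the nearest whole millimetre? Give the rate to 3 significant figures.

R ≈ 9.46 mm/hr; total ≈ 87 mm

Incoming column moisture flux per unit ridge length: F = V × PW = 9.89 × 45 = 445.05 mm·m/s.
Spread over the 83 km slope with efficiency ε = 0.49: R = ε·F/W = 0.49 × 445.05 / 83000 m = 2.627e-03 mm/s.
R = 2.627e-03 × 3600 = 9.46 mm/hr.
Over 9.2 h: total = 9.46 × 9.2 = 87.032 ≈ 87 mm.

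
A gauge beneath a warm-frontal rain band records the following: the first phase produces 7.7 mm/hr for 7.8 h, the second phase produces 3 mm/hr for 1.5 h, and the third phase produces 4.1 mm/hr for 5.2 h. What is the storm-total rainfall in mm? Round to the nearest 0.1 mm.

Total = Σ Rᵢ Δtᵢ = 7.7 × 7.8 + 3 × 1.5 + 4.1 × 5.2
      = 60.06 + 4.5 + 21.32 = 85.9 mm.

total ≈ 85.9 mm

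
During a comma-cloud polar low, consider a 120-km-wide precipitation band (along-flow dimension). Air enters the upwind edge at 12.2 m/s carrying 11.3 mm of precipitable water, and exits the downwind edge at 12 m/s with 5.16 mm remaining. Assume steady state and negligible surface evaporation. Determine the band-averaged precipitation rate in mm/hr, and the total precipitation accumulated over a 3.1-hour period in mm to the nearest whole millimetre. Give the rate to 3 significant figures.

Column moisture flux per unit crosswind length is F = V × PW.
Inflow: F_in = 12.2 × 11.3 = 137.86 mm·m/s
Outflow: F_out = 12 × 5.16 = 61.92 mm·m/s
Steady-state rate R = (F_in − F_out)/L = (137.86 − 61.92) / 120000 m = 6.328e-04 mm/s.
R = 6.328e-04 × 3600 = 2.28 mm/hr.
Over 3.1 h: total = 2.28 × 3.1 = 7.068 ≈ 7 mm.

R ≈ 2.28 mm/hr; total ≈ 7 mm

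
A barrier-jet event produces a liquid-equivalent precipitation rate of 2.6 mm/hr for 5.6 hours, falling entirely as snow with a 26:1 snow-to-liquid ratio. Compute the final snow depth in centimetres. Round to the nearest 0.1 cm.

Liquid-equivalent depth = 2.6 × 5.6 = 14.56 mm.
Snow depth = 14.56 mm × 26 = 378.56 mm = 37.9 cm.

snow depth ≈ 37.9 cm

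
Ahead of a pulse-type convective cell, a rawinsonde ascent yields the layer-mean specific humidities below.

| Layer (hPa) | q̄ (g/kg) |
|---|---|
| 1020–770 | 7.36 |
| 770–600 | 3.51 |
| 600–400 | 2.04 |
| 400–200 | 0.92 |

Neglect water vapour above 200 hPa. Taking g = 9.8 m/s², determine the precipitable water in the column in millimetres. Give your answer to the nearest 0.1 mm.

PW ≈ 30.9 mm

Precipitable water is the column-integrated vapour mass per unit area: PW = (1/g) Σ q̄ Δp, with q in kg/kg and Δp in Pa (1 kg/m² of water = 1 mm).
Layer 1020–770 hPa: Δp = 250 hPa = 25000 Pa, q̄ = 0.00736 kg/kg → 0.00736 × 25000 / 9.8 = 18.78 mm
Layer 770–600 hPa: Δp = 170 hPa = 17000 Pa, q̄ = 0.00351 kg/kg → 0.00351 × 17000 / 9.8 = 6.09 mm
Layer 600–400 hPa: Δp = 200 hPa = 20000 Pa, q̄ = 0.00204 kg/kg → 0.00204 × 20000 / 9.8 = 4.16 mm
Layer 400–200 hPa: Δp = 200 hPa = 20000 Pa, q̄ = 0.00092 kg/kg → 0.00092 × 20000 / 9.8 = 1.88 mm
PW = 18.78 + 6.09 + 4.16 + 1.88 = 30.91 ≈ 30.9 mm.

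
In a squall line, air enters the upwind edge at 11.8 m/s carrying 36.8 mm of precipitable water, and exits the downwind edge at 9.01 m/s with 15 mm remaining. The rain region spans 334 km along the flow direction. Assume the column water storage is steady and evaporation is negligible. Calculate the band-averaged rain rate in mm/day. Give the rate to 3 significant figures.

R ≈ 77.4 mm/day

Column moisture flux per unit crosswind length is F = V × PW.
Inflow: F_in = 11.8 × 36.8 = 434.24 mm·m/s
Outflow: F_out = 9.01 × 15 = 135.15 mm·m/s
Steady-state rate R = (F_in − F_out)/L = (434.24 − 135.15) / 334000 m = 8.955e-04 mm/s.
R = 8.955e-04 × 3600 × 24 = 77.4 mm/day.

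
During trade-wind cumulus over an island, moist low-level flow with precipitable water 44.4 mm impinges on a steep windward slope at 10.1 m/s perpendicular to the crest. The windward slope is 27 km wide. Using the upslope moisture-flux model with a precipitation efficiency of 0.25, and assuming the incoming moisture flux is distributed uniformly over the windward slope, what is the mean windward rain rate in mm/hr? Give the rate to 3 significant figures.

R ≈ 14.9 mm/hr

Incoming column moisture flux per unit ridge length: F = V × PW = 10.1 × 44.4 = 448.44 mm·m/s.
Spread over the 27 km slope with efficiency ε = 0.25: R = ε·F/W = 0.25 × 448.44 / 27000 m = 4.152e-03 mm/s.
R = 4.152e-03 × 3600 = 14.9 mm/hr.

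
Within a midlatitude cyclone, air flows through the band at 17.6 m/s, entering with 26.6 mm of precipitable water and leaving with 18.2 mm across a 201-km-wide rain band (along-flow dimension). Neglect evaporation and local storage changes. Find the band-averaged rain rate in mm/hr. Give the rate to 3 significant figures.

R ≈ 2.65 mm/hr

Column moisture flux per unit crosswind length is F = V × PW.
Inflow: F_in = 17.6 × 26.6 = 468.16 mm·m/s
Outflow: F_out = 17.6 × 18.2 = 320.32 mm·m/s
Steady-state rate R = (F_in − F_out)/L = (468.16 − 320.32) / 201000 m = 7.355e-04 mm/s.
R = 7.355e-04 × 3600 = 2.65 mm/hr.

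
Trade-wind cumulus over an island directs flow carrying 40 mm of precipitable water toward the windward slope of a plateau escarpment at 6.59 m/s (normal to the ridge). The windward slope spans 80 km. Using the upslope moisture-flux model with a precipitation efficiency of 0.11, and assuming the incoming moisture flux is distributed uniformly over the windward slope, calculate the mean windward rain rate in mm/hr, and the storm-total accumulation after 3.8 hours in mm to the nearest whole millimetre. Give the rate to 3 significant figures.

R ≈ 1.30 mm/hr; total ≈ 5 mm

Incoming column moisture flux per unit ridge length: F = V × PW = 6.59 × 40 = 263.6 mm·m/s.
Spread over the 80 km slope with efficiency ε = 0.11: R = ε·F/W = 0.11 × 263.6 / 80000 m = 3.625e-04 mm/s.
R = 3.625e-04 × 3600 = 1.30 mm/hr.
Over 3.8 h: total = 1.30 × 3.8 = 4.94 ≈ 5 mm.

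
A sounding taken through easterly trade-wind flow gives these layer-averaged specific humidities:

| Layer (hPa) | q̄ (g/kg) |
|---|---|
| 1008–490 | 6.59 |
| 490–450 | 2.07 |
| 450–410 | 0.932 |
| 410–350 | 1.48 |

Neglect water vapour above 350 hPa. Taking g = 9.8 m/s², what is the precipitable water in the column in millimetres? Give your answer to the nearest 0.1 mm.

PW ≈ 37.0 mm

Precipitable water is the column-integrated vapour mass per unit area: PW = (1/g) Σ q̄ Δp, with q in kg/kg and Δp in Pa (1 kg/m² of water = 1 mm).
Layer 1008–490 hPa: Δp = 518 hPa = 51800 Pa, q̄ = 0.00659 kg/kg → 0.00659 × 51800 / 9.8 = 34.83 mm
Layer 490–450 hPa: Δp = 40 hPa = 4000 Pa, q̄ = 0.00207 kg/kg → 0.00207 × 4000 / 9.8 = 0.84 mm
Layer 450–410 hPa: Δp = 40 hPa = 4000 Pa, q̄ = 0.000932 kg/kg → 0.000932 × 4000 / 9.8 = 0.38 mm
Layer 410–350 hPa: Δp = 60 hPa = 6000 Pa, q̄ = 0.00148 kg/kg → 0.00148 × 6000 / 9.8 = 0.91 mm
PW = 34.83 + 0.84 + 0.38 + 0.91 = 36.96 ≈ 37.0 mm.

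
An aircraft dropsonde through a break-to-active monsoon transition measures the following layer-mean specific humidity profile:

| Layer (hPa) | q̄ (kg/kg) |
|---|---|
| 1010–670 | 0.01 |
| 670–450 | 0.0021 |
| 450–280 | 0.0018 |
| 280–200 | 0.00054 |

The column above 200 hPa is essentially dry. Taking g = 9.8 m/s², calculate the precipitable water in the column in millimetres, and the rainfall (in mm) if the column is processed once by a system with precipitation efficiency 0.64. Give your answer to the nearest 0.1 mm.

PW ≈ 43.0 mm; rainfall ≈ 27.5 mm

Precipitable water is the column-integrated vapour mass per unit area: PW = (1/g) Σ q̄ Δp, with q in kg/kg and Δp in Pa (1 kg/m² of water = 1 mm).
Layer 1010–670 hPa: Δp = 340 hPa = 34000 Pa, q̄ = 0.01 kg/kg → 0.01 × 34000 / 9.8 = 34.69 mm
Layer 670–450 hPa: Δp = 220 hPa = 22000 Pa, q̄ = 0.0021 kg/kg → 0.0021 × 22000 / 9.8 = 4.71 mm
Layer 450–280 hPa: Δp = 170 hPa = 17000 Pa, q̄ = 0.0018 kg/kg → 0.0018 × 17000 / 9.8 = 3.12 mm
Layer 280–200 hPa: Δp = 80 hPa = 8000 Pa, q̄ = 0.00054 kg/kg → 0.00054 × 8000 / 9.8 = 0.44 mm
PW = 34.69 + 4.71 + 3.12 + 0.44 = 42.96 ≈ 43.0 mm.
Rainfall = ε × PW = 0.64 × 43.0 = 27.5 mm.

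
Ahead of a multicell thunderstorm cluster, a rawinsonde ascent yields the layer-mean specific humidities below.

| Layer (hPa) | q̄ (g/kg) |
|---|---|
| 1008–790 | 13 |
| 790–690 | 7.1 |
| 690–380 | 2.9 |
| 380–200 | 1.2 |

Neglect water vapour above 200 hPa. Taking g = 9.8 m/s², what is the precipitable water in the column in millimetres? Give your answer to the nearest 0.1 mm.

Precipitable water is the column-integrated vapour mass per unit area: PW = (1/g) Σ q̄ Δp, with q in kg/kg and Δp in Pa (1 kg/m² of water = 1 mm).
Layer 1008–790 hPa: Δp = 218 hPa = 21800 Pa, q̄ = 0.013 kg/kg → 0.013 × 21800 / 9.8 = 28.92 mm
Layer 790–690 hPa: Δp = 100 hPa = 10000 Pa, q̄ = 0.0071 kg/kg → 0.0071 × 10000 / 9.8 = 7.24 mm
Layer 690–380 hPa: Δp = 310 hPa = 31000 Pa, q̄ = 0.0029 kg/kg → 0.0029 × 31000 / 9.8 = 9.17 mm
Layer 380–200 hPa: Δp = 180 hPa = 18000 Pa, q̄ = 0.0012 kg/kg → 0.0012 × 18000 / 9.8 = 2.20 mm
PW = 28.92 + 7.24 + 9.17 + 2.20 = 47.53 ≈ 47.5 mm.

PW ≈ 47.5 mm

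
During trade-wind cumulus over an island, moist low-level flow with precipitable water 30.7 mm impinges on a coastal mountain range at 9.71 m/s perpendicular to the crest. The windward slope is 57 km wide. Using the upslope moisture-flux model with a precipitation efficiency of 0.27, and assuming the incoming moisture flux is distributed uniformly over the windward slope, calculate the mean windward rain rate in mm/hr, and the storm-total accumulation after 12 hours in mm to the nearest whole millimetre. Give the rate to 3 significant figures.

Incoming column moisture flux per unit ridge length: F = V × PW = 9.71 × 30.7 = 298.097 mm·m/s.
Spread over the 57 km slope with efficiency ε = 0.27: R = ε·F/W = 0.27 × 298.097 / 57000 m = 1.412e-03 mm/s.
R = 1.412e-03 × 3600 = 5.08 mm/hr.
Over 12 h: total = 5.08 × 12 = 60.96 ≈ 61 mm.

R ≈ 5.08 mm/hr; total ≈ 61 mm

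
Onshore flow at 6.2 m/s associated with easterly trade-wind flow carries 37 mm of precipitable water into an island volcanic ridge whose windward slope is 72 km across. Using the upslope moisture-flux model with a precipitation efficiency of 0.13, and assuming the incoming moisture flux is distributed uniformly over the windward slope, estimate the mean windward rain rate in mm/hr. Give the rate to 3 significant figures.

R ≈ 1.49 mm/hr

Incoming column moisture flux per unit ridge length: F = V × PW = 6.2 × 37 = 229.4 mm·m/s.
Spread over the 72 km slope with efficiency ε = 0.13: R = ε·F/W = 0.13 × 229.4 / 72000 m = 4.142e-04 mm/s.
R = 4.142e-04 × 3600 = 1.49 mm/hr.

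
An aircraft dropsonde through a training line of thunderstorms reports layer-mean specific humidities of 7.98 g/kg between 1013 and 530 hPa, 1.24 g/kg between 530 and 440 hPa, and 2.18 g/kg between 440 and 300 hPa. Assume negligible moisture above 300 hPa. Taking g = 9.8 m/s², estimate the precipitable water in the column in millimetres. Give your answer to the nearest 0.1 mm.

Precipitable water is the column-integrated vapour mass per unit area: PW = (1/g) Σ q̄ Δp, with q in kg/kg and Δp in Pa (1 kg/m² of water = 1 mm).
Layer 1013–530 hPa: Δp = 483 hPa = 48300 Pa, q̄ = 0.00798 kg/kg → 0.00798 × 48300 / 9.8 = 39.33 mm
Layer 530–440 hPa: Δp = 90 hPa = 9000 Pa, q̄ = 0.00124 kg/kg → 0.00124 × 9000 / 9.8 = 1.14 mm
Layer 440–300 hPa: Δp = 140 hPa = 14000 Pa, q̄ = 0.00218 kg/kg → 0.00218 × 14000 / 9.8 = 3.11 mm
PW = 39.33 + 1.14 + 3.11 = 43.58 ≈ 43.6 mm.

PW ≈ 43.6 mm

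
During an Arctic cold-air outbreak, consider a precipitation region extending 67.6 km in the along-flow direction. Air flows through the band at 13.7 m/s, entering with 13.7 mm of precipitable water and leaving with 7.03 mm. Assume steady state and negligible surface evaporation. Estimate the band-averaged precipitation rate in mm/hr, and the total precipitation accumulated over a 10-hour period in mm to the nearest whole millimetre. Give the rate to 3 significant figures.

R ≈ 4.87 mm/hr; total ≈ 49 mm

Column moisture flux per unit crosswind length is F = V × PW.
Inflow: F_in = 13.7 × 13.7 = 187.69 mm·m/s
Outflow: F_out = 13.7 × 7.03 = 96.311 mm·m/s
Steady-state rate R = (F_in − F_out)/L = (187.69 − 96.311) / 67600 m = 1.352e-03 mm/s.
R = 1.352e-03 × 3600 = 4.87 mm/hr.
Over 10 h: total = 4.87 × 10 = 48.7 ≈ 49 mm.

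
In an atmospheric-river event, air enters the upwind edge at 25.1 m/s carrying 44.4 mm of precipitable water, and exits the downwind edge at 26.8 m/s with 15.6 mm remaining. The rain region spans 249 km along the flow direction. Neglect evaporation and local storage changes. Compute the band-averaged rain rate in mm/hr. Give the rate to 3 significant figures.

R ≈ 10.1 mm/hr

Column moisture flux per unit crosswind length is F = V × PW.
Inflow: F_in = 25.1 × 44.4 = 1114.44 mm·m/s
Outflow: F_out = 26.8 × 15.6 = 418.08 mm·m/s
Steady-state rate R = (F_in − F_out)/L = (1114.44 − 418.08) / 249000 m = 2.797e-03 mm/s.
R = 2.797e-03 × 3600 = 10.1 mm/hr.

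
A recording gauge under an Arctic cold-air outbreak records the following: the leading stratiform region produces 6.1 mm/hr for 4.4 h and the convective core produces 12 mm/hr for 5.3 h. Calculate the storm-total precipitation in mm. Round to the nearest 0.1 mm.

total ≈ 90.4 mm

Total = Σ Rᵢ Δtᵢ = 6.1 × 4.4 + 12 × 5.3
      = 26.84 + 63.6 = 90.4 mm.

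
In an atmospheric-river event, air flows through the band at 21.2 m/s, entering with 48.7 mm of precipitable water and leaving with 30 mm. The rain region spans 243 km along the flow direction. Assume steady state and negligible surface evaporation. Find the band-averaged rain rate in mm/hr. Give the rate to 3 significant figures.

Column moisture flux per unit crosswind length is F = V × PW.
Inflow: F_in = 21.2 × 48.7 = 1032.44 mm·m/s
Outflow: F_out = 21.2 × 30 = 636 mm·m/s
Steady-state rate R = (F_in − F_out)/L = (1032.44 − 636) / 243000 m = 1.631e-03 mm/s.
R = 1.631e-03 × 3600 = 5.87 mm/hr.

R ≈ 5.87 mm/hr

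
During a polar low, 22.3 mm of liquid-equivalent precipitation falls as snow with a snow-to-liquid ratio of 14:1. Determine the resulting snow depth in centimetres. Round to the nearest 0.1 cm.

Snow depth = liquid × ratio = 22.3 mm × 14 = 312.2 mm = 31.2 cm.

snow depth ≈ 31.2 cm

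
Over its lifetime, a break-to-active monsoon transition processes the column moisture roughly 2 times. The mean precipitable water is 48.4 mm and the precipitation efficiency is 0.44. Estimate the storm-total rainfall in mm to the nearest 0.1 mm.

rainfall ≈ 42.6 mm

Each cycle deposits ε × PW = 0.44 × 48.4 = 21.296 mm.
Over 2 cycles: 2 × 21.296 = 42.6 mm.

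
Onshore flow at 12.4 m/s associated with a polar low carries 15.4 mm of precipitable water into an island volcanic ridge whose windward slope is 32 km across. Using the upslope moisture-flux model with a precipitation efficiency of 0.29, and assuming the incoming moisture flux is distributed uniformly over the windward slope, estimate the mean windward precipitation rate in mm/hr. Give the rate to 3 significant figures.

Incoming column moisture flux per unit ridge length: F = V × PW = 12.4 × 15.4 = 190.96 mm·m/s.
Spread over the 32 km slope with efficiency ε = 0.29: R = ε·F/W = 0.29 × 190.96 / 32000 m = 1.731e-03 mm/s.
R = 1.731e-03 × 3600 = 6.23 mm/hr.

R ≈ 6.23 mm/hr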